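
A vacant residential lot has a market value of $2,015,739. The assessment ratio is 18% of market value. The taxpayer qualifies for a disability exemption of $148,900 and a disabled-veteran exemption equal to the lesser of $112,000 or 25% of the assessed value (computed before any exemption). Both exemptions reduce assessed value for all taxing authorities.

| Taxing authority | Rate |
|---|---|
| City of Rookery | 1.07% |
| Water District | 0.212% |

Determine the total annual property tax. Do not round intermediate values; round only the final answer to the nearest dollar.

$1,580

Assessed value = $2,015,739 × 0.18 = $362,833.02
Disabled-veteran exemption = min($112,000, 25% × $362,833.02) = min($112,000, $90,708.255) = $90,708.255 (percentage binds)
Taxable value = $362,833.02 − $148,900 − $90,708.255 = $123,224.765
City of Rookery: $123,224.765 × 0.0107 = $1,318.5049855
Water District: $123,224.765 × 0.00212 = $261.2365018
Total = $1,579.7414873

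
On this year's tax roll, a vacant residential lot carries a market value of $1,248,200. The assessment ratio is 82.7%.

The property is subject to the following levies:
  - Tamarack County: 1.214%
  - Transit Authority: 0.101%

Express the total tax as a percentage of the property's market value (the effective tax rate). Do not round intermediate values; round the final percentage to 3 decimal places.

Assessed value = $1,248,200 × 0.827 = $1,032,261.4
Tamarack County: $1,032,261.4 × 0.01214 = $12,531.653396
Transit Authority: $1,032,261.4 × 0.00101 = $1,042.584014
Total tax = $13,574.23741
Effective rate = $13,574.23741 ÷ $1,248,200 = 1.088% of market value

1.088%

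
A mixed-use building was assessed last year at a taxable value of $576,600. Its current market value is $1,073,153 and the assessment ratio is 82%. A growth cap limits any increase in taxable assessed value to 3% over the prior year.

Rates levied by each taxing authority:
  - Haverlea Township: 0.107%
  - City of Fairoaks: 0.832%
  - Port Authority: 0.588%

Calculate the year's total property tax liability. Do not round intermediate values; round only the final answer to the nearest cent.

Uncapped assessed value = $1,073,153 × 0.82 = $879,985.46
Cap limit = $576,600 × 1.03 = $593,898
Taxable assessed value = min($879,985.46, $593,898) = $593,898 (cap binds)
Haverlea Township: $593,898 × 0.00107 = $635.47086
City of Fairoaks: $593,898 × 0.00832 = $4,941.23136
Port Authority: $593,898 × 0.00588 = $3,492.12024
Total = $9,068.82246

$9,068.82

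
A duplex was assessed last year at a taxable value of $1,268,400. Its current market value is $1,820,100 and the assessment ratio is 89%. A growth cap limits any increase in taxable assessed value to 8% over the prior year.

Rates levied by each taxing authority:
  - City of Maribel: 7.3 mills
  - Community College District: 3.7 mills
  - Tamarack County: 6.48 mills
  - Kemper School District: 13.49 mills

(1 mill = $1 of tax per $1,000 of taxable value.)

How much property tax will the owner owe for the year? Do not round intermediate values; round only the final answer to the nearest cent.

Uncapped assessed value = $1,820,100 × 0.89 = $1,619,889
Cap limit = $1,268,400 × 1.08 = $1,369,872
Taxable assessed value = min($1,619,889, $1,369,872) = $1,369,872 (cap binds)
City of Maribel: $1,369,872 × 0.0073 = $10,000.0656
Community College District: $1,369,872 × 0.0037 = $5,068.5264
Tamarack County: $1,369,872 × 0.00648 = $8,876.77056
Kemper School District: $1,369,872 × 0.01349 = $18,479.57328
Total = $42,424.93584

$42,424.94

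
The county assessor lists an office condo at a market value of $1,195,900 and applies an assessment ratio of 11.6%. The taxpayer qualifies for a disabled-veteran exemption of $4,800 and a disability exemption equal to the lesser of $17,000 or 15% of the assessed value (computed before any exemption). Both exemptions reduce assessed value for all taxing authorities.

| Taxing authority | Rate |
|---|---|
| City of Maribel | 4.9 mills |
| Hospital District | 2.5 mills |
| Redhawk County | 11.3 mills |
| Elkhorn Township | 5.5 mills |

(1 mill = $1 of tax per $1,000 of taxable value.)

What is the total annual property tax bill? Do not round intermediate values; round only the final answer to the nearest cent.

$2,829.57

Assessed value = $1,195,900 × 0.116 = $138,724.4
Disability exemption = min($17,000, 15% × $138,724.4) = min($17,000, $20,808.66) = $17,000 (dollar cap binds)
Taxable value = $138,724.4 − $4,800 − $17,000 = $116,924.4
City of Maribel: $116,924.4 × 0.0049 = $572.92956
Hospital District: $116,924.4 × 0.0025 = $292.311
Redhawk County: $116,924.4 × 0.0113 = $1,321.24572
Elkhorn Township: $116,924.4 × 0.0055 = $643.0842
Total = $2,829.57048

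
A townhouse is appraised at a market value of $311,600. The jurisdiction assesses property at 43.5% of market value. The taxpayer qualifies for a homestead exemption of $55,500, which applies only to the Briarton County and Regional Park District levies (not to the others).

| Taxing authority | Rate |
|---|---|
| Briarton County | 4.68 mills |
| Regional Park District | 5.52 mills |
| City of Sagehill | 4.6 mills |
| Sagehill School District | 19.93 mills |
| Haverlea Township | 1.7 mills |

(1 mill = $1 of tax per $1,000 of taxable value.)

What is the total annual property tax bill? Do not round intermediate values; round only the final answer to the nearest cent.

$4,371.84

Assessed value = $311,600 × 0.435 = $135,546
Briarton County: ($135,546 − $55,500) × 0.00468 = $80,046 × 0.00468 = $374.61528
Regional Park District: ($135,546 − $55,500) × 0.00552 = $80,046 × 0.00552 = $441.85392
City of Sagehill: $135,546 × 0.0046 = $623.5116
Sagehill School District: $135,546 × 0.01993 = $2,701.43178
Haverlea Township: $135,546 × 0.0017 = $230.4282
Total = $4,371.84078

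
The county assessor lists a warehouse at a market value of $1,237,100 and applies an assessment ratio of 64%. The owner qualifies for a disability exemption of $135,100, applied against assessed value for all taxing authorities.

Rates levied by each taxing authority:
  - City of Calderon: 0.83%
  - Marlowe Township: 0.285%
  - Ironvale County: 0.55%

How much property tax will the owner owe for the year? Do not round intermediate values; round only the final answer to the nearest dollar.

Assessed value = $1,237,100 × 0.64 = $791,744
Taxable value = $791,744 − $135,100 = $656,644
City of Calderon: $656,644 × 0.0083 = $5,450.1452
Marlowe Township: $656,644 × 0.00285 = $1,871.4354
Ironvale County: $656,644 × 0.0055 = $3,611.542
Total = $5,450.1452 + $1,871.4354 + $3,611.542 = $10,933.1226

$10,933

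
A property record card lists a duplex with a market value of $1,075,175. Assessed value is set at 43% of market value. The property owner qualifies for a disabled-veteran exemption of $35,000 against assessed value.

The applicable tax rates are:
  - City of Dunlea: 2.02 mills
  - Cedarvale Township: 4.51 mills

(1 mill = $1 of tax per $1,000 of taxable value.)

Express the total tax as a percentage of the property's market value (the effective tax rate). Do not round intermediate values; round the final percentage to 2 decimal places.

Assessed value = $1,075,175 × 0.43 = $462,325.25
Taxable value = $462,325.25 − $35,000 = $427,325.25
City of Dunlea: $427,325.25 × 0.00202 = $863.197005
Cedarvale Township: $427,325.25 × 0.00451 = $1,927.2368775
Total tax = $2,790.4338825
Effective rate = $2,790.4338825 ÷ $1,075,175 = 0.26% of market value

0.26%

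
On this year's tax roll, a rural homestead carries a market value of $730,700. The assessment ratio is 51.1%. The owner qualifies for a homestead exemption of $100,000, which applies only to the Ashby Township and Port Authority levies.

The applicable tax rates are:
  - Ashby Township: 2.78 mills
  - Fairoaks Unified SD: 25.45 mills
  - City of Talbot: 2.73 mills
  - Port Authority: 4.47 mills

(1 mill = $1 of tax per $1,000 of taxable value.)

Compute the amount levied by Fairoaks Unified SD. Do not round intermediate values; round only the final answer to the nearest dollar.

$9,503

Assessed value = $730,700 × 0.511 = $373,387.7
Fairoaks Unified SD taxable value = $373,387.7 (exemption does not apply)
Fairoaks Unified SD levy = $373,387.7 × 0.02545 = $9,502.716965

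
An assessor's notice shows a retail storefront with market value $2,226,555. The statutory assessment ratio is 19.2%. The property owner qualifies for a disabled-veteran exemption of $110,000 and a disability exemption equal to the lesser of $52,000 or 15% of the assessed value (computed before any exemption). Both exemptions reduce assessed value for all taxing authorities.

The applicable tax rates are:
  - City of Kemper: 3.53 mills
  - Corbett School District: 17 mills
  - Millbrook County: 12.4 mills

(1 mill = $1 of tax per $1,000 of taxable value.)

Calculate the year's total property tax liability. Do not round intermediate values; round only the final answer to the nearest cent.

$8,742.87

Assessed value = $2,226,555 × 0.192 = $427,498.56
Disability exemption = min($52,000, 15% × $427,498.56) = min($52,000, $64,124.784) = $52,000 (dollar cap binds)
Taxable value = $427,498.56 − $110,000 − $52,000 = $265,498.56
City of Kemper: $265,498.56 × 0.00353 = $937.2099168
Corbett School District: $265,498.56 × 0.017 = $4,513.47552
Millbrook County: $265,498.56 × 0.0124 = $3,292.182144
Total = $8,742.8675808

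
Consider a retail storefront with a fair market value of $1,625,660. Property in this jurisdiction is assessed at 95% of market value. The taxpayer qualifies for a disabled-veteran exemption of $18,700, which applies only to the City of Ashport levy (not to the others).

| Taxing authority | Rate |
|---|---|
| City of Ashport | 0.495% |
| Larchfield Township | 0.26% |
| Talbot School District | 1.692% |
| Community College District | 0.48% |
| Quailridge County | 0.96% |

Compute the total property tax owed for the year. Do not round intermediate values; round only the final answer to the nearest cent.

Assessed value = $1,625,660 × 0.95 = $1,544,377
City of Ashport: ($1,544,377 − $18,700) × 0.00495 = $1,525,677 × 0.00495 = $7,552.10115
Larchfield Township: $1,544,377 × 0.0026 = $4,015.3802
Talbot School District: $1,544,377 × 0.01692 = $26,130.85884
Community College District: $1,544,377 × 0.0048 = $7,413.0096
Quailridge County: $1,544,377 × 0.0096 = $14,826.0192
Total = $59,937.36899

$59,937.37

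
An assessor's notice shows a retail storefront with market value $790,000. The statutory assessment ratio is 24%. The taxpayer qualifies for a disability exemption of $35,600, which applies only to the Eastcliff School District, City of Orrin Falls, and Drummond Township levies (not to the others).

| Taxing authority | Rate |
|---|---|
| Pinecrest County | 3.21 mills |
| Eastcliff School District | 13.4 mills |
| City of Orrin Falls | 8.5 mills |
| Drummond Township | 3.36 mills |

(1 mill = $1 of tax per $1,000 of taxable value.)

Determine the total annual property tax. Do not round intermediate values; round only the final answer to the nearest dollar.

$4,499

Assessed value = $790,000 × 0.24 = $189,600
Pinecrest County: $189,600 × 0.00321 = $608.616
Eastcliff School District: ($189,600 − $35,600) × 0.0134 = $154,000 × 0.0134 = $2,063.6
City of Orrin Falls: ($189,600 − $35,600) × 0.0085 = $154,000 × 0.0085 = $1,309
Drummond Township: ($189,600 − $35,600) × 0.00336 = $154,000 × 0.00336 = $517.44
Total = $4,498.656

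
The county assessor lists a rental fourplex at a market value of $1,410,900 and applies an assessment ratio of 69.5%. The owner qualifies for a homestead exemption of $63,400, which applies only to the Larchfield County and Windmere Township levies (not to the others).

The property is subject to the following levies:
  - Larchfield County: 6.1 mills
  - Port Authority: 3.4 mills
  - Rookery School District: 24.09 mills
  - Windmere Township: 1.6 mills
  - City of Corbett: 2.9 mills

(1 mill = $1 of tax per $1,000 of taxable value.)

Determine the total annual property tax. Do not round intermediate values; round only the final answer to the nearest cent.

Assessed value = $1,410,900 × 0.695 = $980,575.5
Larchfield County: ($980,575.5 − $63,400) × 0.0061 = $917,175.5 × 0.0061 = $5,594.77055
Port Authority: $980,575.5 × 0.0034 = $3,333.9567
Rookery School District: $980,575.5 × 0.02409 = $23,622.063795
Windmere Township: ($980,575.5 − $63,400) × 0.0016 = $917,175.5 × 0.0016 = $1,467.4808
City of Corbett: $980,575.5 × 0.0029 = $2,843.66895
Total = $36,861.940795

$36,861.94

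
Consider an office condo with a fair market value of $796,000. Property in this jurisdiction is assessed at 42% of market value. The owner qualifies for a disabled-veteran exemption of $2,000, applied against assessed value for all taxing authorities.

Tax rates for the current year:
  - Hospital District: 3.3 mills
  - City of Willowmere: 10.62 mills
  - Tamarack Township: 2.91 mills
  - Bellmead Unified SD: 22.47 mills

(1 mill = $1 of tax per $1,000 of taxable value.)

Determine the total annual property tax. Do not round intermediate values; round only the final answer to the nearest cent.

$13,060.18

Assessed value = $796,000 × 0.42 = $334,320
Taxable value = $334,320 − $2,000 = $332,320
Hospital District: $332,320 × 0.0033 = $1,096.656
City of Willowmere: $332,320 × 0.01062 = $3,529.2384
Tamarack Township: $332,320 × 0.00291 = $967.0512
Bellmead Unified SD: $332,320 × 0.02247 = $7,467.2304
Total = $1,096.656 + $3,529.2384 + $967.0512 + $7,467.2304 = $13,060.176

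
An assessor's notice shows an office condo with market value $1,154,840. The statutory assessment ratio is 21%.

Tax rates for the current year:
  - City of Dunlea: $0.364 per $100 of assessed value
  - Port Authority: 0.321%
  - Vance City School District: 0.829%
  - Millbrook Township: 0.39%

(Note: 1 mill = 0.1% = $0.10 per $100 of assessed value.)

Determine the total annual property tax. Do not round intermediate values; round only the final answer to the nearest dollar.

$4,618

Assessed value = $1,154,840 × 0.21 = $242,516.4
City of Dunlea: $242,516.4 × 0.00364 = $882.759696
Port Authority: $242,516.4 × 0.00321 = $778.477644
Vance City School District: $242,516.4 × 0.00829 = $2,010.460956
Millbrook Township: $242,516.4 × 0.0039 = $945.81396
Total = $4,617.512256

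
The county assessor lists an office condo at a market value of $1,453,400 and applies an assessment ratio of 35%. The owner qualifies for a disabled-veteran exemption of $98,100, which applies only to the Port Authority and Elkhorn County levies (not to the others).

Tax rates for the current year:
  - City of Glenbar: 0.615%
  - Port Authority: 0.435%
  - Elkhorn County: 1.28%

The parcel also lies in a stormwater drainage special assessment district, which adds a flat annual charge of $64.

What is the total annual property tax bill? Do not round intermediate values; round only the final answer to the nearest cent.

Assessed value = $1,453,400 × 0.35 = $508,690
City of Glenbar: $508,690 × 0.00615 = $3,128.4435
Port Authority: ($508,690 − $98,100) × 0.00435 = $410,590 × 0.00435 = $1,786.0665
Elkhorn County: ($508,690 − $98,100) × 0.0128 = $410,590 × 0.0128 = $5,255.552
Levies subtotal = $10,170.062
Total = $10,170.062 + $64 = $10,234.062

$10,234.06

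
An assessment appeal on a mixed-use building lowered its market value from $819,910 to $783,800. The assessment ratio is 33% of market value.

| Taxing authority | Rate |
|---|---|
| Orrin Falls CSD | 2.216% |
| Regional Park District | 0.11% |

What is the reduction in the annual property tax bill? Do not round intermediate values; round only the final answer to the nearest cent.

$277.17

Old assessed value = $819,910 × 0.33 = $270,570.3
New assessed value = $783,800 × 0.33 = $258,654
Combined rate = 0.02216 + 0.0011 = 0.02326
Old tax = $270,570.3 × 0.02326 = $6,293.465178
New tax = $258,654 × 0.02326 = $6,016.29204
Reduction = $6,293.465178 − $6,016.29204 = $277.173138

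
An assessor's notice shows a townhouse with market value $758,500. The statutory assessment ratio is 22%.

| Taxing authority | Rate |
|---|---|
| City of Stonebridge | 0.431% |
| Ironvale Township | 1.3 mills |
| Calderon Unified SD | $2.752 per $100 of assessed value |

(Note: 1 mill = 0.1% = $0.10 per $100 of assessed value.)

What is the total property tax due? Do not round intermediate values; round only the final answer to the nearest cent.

Assessed value = $758,500 × 0.22 = $166,870
City of Stonebridge: $166,870 × 0.00431 = $719.2097
Ironvale Township: $166,870 × 0.0013 = $216.931
Calderon Unified SD: $166,870 × 0.02752 = $4,592.2624
Total = $5,528.4031

$5,528.40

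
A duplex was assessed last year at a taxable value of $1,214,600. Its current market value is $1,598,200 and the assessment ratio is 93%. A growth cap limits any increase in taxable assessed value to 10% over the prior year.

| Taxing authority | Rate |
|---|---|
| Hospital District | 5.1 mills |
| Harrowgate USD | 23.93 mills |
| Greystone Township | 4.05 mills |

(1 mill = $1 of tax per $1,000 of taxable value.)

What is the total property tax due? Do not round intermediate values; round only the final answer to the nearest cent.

$44,196.86

Uncapped assessed value = $1,598,200 × 0.93 = $1,486,326
Cap limit = $1,214,600 × 1.1 = $1,336,060
Taxable assessed value = min($1,486,326, $1,336,060) = $1,336,060 (cap binds)
Hospital District: $1,336,060 × 0.0051 = $6,813.906
Harrowgate USD: $1,336,060 × 0.02393 = $31,971.9158
Greystone Township: $1,336,060 × 0.00405 = $5,411.043
Total = $44,196.8648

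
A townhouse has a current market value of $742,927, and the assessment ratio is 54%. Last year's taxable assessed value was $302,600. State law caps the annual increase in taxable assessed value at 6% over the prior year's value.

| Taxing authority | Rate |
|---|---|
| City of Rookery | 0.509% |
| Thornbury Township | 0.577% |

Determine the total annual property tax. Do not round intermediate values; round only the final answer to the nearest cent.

$3,483.41

Uncapped assessed value = $742,927 × 0.54 = $401,180.58
Cap limit = $302,600 × 1.06 = $320,756
Taxable assessed value = min($401,180.58, $320,756) = $320,756 (cap binds)
City of Rookery: $320,756 × 0.00509 = $1,632.64804
Thornbury Township: $320,756 × 0.00577 = $1,850.76212
Total = $3,483.41016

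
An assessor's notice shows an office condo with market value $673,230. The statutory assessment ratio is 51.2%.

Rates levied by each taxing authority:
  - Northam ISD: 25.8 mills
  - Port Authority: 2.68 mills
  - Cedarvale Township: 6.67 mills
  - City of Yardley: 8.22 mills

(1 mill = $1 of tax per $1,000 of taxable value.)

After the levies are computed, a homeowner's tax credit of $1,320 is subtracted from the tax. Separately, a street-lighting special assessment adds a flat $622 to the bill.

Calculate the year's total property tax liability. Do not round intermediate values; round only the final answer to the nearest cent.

$14,251.37

Assessed value = $673,230 × 0.512 = $344,693.76
Northam ISD: $344,693.76 × 0.0258 = $8,893.099008
Port Authority: $344,693.76 × 0.00268 = $923.7792768
Cedarvale Township: $344,693.76 × 0.00667 = $2,299.1073792
City of Yardley: $344,693.76 × 0.00822 = $2,833.3827072
Levies subtotal = $14,949.3683712
After credit = $14,949.3683712 − $1,320 = $13,629.3683712
Total = $13,629.3683712 + $622 = $14,251.3683712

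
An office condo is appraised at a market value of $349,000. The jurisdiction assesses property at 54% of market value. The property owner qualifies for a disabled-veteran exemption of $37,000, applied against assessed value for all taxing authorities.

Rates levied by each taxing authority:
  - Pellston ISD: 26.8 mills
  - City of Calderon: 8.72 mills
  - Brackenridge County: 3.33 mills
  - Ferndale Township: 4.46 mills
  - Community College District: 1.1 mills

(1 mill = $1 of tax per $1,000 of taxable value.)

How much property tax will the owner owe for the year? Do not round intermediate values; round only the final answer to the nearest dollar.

$6,726

Assessed value = $349,000 × 0.54 = $188,460
Taxable value = $188,460 − $37,000 = $151,460
Pellston ISD: $151,460 × 0.0268 = $4,059.128
City of Calderon: $151,460 × 0.00872 = $1,320.7312
Brackenridge County: $151,460 × 0.00333 = $504.3618
Ferndale Township: $151,460 × 0.00446 = $675.5116
Community College District: $151,460 × 0.0011 = $166.606
Total = $4,059.128 + $1,320.7312 + $504.3618 + $675.5116 + $166.606 = $6,726.3386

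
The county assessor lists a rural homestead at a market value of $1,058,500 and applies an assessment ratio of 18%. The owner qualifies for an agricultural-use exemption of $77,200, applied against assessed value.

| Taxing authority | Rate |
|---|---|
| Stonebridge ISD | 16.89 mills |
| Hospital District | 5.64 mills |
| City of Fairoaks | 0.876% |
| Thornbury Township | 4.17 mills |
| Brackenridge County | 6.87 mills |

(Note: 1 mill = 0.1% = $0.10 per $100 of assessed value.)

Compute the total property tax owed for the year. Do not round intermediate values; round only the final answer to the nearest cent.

Assessed value = $1,058,500 × 0.18 = $190,530
Taxable value = $190,530 − $77,200 = $113,330
Stonebridge ISD: $113,330 × 0.01689 = $1,914.1437
Hospital District: $113,330 × 0.00564 = $639.1812
City of Fairoaks: $113,330 × 0.00876 = $992.7708
Thornbury Township: $113,330 × 0.00417 = $472.5861
Brackenridge County: $113,330 × 0.00687 = $778.5771
Total = $4,797.2589

$4,797.26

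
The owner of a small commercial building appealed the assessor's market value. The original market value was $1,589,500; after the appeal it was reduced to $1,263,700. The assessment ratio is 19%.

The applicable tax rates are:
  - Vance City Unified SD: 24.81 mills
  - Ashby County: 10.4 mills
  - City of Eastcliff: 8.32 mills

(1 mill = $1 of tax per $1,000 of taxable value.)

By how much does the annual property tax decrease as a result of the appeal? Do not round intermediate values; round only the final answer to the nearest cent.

$2,694.59

Old assessed value = $1,589,500 × 0.19 = $302,005
New assessed value = $1,263,700 × 0.19 = $240,103
Combined rate = 0.02481 + 0.0104 + 0.00832 = 0.04353
Old tax = $302,005 × 0.04353 = $13,146.27765
New tax = $240,103 × 0.04353 = $10,451.68359
Reduction = $13,146.27765 − $10,451.68359 = $2,694.59406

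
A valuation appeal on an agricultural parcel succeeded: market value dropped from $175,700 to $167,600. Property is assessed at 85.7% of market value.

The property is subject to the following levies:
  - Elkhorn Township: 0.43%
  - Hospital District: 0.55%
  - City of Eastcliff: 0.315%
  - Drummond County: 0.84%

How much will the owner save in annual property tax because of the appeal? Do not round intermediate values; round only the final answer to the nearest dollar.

$148

Old assessed value = $175,700 × 0.857 = $150,574.9
New assessed value = $167,600 × 0.857 = $143,633.2
Combined rate = 0.0043 + 0.0055 + 0.00315 + 0.0084 = 0.02135
Old tax = $150,574.9 × 0.02135 = $3,214.774115
New tax = $143,633.2 × 0.02135 = $3,066.56882
Reduction = $3,214.774115 − $3,066.56882 = $148.205295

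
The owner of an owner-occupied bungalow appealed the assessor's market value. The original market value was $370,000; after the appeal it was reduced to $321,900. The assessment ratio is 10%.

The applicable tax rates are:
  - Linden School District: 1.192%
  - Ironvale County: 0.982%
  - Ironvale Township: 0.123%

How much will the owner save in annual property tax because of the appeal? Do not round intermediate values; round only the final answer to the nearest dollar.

$110

Old assessed value = $370,000 × 0.1 = $37,000
New assessed value = $321,900 × 0.1 = $32,190
Combined rate = 0.01192 + 0.00982 + 0.00123 = 0.02297
Old tax = $37,000 × 0.02297 = $849.89
New tax = $32,190 × 0.02297 = $739.4043
Reduction = $849.89 − $739.4043 = $110.4857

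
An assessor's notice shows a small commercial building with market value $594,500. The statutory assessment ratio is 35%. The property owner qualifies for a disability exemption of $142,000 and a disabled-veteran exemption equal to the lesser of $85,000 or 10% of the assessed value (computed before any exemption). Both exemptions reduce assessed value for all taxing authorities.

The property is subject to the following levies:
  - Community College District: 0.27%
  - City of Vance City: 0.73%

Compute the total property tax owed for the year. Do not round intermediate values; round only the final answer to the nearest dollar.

Assessed value = $594,500 × 0.35 = $208,075
Disabled-veteran exemption = min($85,000, 10% × $208,075) = min($85,000, $20,807.5) = $20,807.5 (percentage binds)
Taxable value = $208,075 − $142,000 − $20,807.5 = $45,267.5
Community College District: $45,267.5 × 0.0027 = $122.22225
City of Vance City: $45,267.5 × 0.0073 = $330.45275
Total = $452.675

$453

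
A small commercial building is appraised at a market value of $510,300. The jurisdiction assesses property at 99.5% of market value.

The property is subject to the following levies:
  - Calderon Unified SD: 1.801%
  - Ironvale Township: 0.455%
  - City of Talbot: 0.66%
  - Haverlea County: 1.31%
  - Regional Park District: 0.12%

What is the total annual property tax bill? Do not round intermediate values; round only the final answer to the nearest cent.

Assessed value = $510,300 × 0.995 = $507,748.5
Calderon Unified SD: $507,748.5 × 0.01801 = $9,144.550485
Ironvale Township: $507,748.5 × 0.00455 = $2,310.255675
City of Talbot: $507,748.5 × 0.0066 = $3,351.1401
Haverlea County: $507,748.5 × 0.0131 = $6,651.50535
Regional Park District: $507,748.5 × 0.0012 = $609.2982
Total = $9,144.550485 + $2,310.255675 + $3,351.1401 + $6,651.50535 + $609.2982 = $22,066.74981

$22,066.75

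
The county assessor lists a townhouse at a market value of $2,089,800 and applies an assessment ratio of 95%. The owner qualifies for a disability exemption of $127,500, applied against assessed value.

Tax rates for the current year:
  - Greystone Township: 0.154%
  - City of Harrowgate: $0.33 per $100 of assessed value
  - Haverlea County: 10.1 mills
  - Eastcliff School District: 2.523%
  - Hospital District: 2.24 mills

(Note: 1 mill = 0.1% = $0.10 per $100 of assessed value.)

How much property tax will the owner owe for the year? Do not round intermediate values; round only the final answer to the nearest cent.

$78,789.72

Assessed value = $2,089,800 × 0.95 = $1,985,310
Taxable value = $1,985,310 − $127,500 = $1,857,810
Greystone Township: $1,857,810 × 0.00154 = $2,861.0274
City of Harrowgate: $1,857,810 × 0.0033 = $6,130.773
Haverlea County: $1,857,810 × 0.0101 = $18,763.881
Eastcliff School District: $1,857,810 × 0.02523 = $46,872.5463
Hospital District: $1,857,810 × 0.00224 = $4,161.4944
Total = $78,789.7221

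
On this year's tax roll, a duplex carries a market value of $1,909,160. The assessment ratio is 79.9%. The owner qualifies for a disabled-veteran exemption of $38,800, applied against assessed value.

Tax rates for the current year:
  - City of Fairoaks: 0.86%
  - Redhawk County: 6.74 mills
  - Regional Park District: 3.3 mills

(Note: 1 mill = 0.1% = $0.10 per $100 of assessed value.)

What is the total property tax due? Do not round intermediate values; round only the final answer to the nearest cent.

Assessed value = $1,909,160 × 0.799 = $1,525,418.84
Taxable value = $1,525,418.84 − $38,800 = $1,486,618.84
City of Fairoaks: $1,486,618.84 × 0.0086 = $12,784.922024
Redhawk County: $1,486,618.84 × 0.00674 = $10,019.8109816
Regional Park District: $1,486,618.84 × 0.0033 = $4,905.842172
Total = $27,710.5751776

$27,710.58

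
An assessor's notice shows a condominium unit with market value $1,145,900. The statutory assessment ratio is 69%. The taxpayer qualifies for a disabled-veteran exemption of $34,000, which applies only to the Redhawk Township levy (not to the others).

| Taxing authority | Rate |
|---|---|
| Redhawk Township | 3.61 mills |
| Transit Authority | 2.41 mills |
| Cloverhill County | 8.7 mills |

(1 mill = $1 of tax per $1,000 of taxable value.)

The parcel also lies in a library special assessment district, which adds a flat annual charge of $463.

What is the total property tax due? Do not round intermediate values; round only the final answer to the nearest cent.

Assessed value = $1,145,900 × 0.69 = $790,671
Redhawk Township: ($790,671 − $34,000) × 0.00361 = $756,671 × 0.00361 = $2,731.58231
Transit Authority: $790,671 × 0.00241 = $1,905.51711
Cloverhill County: $790,671 × 0.0087 = $6,878.8377
Levies subtotal = $11,515.93712
Total = $11,515.93712 + $463 = $11,978.93712

$11,978.94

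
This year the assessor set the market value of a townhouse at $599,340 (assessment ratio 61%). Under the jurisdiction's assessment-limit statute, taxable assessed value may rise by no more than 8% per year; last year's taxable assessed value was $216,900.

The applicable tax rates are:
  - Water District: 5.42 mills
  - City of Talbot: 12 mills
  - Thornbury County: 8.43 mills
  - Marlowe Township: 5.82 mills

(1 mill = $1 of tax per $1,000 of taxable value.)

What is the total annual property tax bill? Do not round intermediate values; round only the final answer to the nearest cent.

Uncapped assessed value = $599,340 × 0.61 = $365,597.4
Cap limit = $216,900 × 1.08 = $234,252
Taxable assessed value = min($365,597.4, $234,252) = $234,252 (cap binds)
Water District: $234,252 × 0.00542 = $1,269.64584
City of Talbot: $234,252 × 0.012 = $2,811.024
Thornbury County: $234,252 × 0.00843 = $1,974.74436
Marlowe Township: $234,252 × 0.00582 = $1,363.34664
Total = $7,418.76084

$7,418.76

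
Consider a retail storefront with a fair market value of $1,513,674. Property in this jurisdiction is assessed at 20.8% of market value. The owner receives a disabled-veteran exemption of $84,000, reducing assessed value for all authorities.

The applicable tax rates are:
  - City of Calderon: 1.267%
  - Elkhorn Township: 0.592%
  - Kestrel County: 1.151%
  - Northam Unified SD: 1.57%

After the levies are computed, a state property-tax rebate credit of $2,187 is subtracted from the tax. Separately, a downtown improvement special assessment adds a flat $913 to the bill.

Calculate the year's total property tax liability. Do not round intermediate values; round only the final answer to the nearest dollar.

Assessed value = $1,513,674 × 0.208 = $314,844.192
Taxable value = $314,844.192 − $84,000 = $230,844.192
City of Calderon: $230,844.192 × 0.01267 = $2,924.79591264
Elkhorn Township: $230,844.192 × 0.00592 = $1,366.59761664
Kestrel County: $230,844.192 × 0.01151 = $2,657.01664992
Northam Unified SD: $230,844.192 × 0.0157 = $3,624.2538144
Levies subtotal = $10,572.6639936
After credit = $10,572.6639936 − $2,187 = $8,385.6639936
Total = $8,385.6639936 + $913 = $9,298.6639936

$9,299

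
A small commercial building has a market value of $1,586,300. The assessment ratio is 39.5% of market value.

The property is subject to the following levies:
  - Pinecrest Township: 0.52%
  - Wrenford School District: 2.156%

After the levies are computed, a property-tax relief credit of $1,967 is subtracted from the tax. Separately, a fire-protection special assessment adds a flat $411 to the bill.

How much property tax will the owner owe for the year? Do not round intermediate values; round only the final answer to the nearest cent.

Assessed value = $1,586,300 × 0.395 = $626,588.5
Pinecrest Township: $626,588.5 × 0.0052 = $3,258.2602
Wrenford School District: $626,588.5 × 0.02156 = $13,509.24806
Levies subtotal = $16,767.50826
After credit = $16,767.50826 − $1,967 = $14,800.50826
Total = $14,800.50826 + $411 = $15,211.50826

$15,211.51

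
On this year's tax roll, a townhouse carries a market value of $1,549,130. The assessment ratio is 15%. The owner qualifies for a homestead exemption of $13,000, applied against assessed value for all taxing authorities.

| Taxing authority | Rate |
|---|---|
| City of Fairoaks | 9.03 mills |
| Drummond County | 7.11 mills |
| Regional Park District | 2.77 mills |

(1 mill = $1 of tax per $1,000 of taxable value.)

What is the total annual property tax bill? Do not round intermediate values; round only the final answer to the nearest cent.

Assessed value = $1,549,130 × 0.15 = $232,369.5
Taxable value = $232,369.5 − $13,000 = $219,369.5
City of Fairoaks: $219,369.5 × 0.00903 = $1,980.906585
Drummond County: $219,369.5 × 0.00711 = $1,559.717145
Regional Park District: $219,369.5 × 0.00277 = $607.653515
Total = $1,980.906585 + $1,559.717145 + $607.653515 = $4,148.277245

$4,148.28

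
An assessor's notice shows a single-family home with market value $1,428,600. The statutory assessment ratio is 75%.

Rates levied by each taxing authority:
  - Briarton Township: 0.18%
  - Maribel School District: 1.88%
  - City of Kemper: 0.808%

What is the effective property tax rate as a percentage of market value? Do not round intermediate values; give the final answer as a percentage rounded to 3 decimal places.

Assessed value = $1,428,600 × 0.75 = $1,071,450
Briarton Township: $1,071,450 × 0.0018 = $1,928.61
Maribel School District: $1,071,450 × 0.0188 = $20,143.26
City of Kemper: $1,071,450 × 0.00808 = $8,657.316
Total tax = $30,729.186
Effective rate = $30,729.186 ÷ $1,428,600 = 2.151% of market value

2.151%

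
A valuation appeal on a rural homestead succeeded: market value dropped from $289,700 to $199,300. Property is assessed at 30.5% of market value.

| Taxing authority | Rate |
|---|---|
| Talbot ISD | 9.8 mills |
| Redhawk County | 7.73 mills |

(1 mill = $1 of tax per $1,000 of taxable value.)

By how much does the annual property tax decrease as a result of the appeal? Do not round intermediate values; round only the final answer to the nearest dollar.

Old assessed value = $289,700 × 0.305 = $88,358.5
New assessed value = $199,300 × 0.305 = $60,786.5
Combined rate = 0.0098 + 0.00773 = 0.01753
Old tax = $88,358.5 × 0.01753 = $1,548.924505
New tax = $60,786.5 × 0.01753 = $1,065.587345
Reduction = $1,548.924505 − $1,065.587345 = $483.33716

$483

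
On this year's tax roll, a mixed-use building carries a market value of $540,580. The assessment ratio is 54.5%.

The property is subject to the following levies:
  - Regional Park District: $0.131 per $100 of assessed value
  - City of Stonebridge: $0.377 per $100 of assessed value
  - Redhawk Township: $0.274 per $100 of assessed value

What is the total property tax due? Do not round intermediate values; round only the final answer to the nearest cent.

$2,303.90

Assessed value = $540,580 × 0.545 = $294,616.1
Regional Park District: $294,616.1 × 0.00131 = $385.947091
City of Stonebridge: $294,616.1 × 0.00377 = $1,110.702697
Redhawk Township: $294,616.1 × 0.00274 = $807.248114
Total = $385.947091 + $1,110.702697 + $807.248114 = $2,303.897902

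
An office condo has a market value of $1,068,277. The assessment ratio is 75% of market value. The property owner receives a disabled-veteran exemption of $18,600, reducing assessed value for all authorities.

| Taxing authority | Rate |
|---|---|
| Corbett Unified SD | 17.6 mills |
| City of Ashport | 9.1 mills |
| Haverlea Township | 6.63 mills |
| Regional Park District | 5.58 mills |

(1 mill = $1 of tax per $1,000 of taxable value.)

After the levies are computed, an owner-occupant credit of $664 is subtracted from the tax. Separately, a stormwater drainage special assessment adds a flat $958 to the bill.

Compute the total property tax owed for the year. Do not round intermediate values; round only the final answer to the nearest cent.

Assessed value = $1,068,277 × 0.75 = $801,207.75
Taxable value = $801,207.75 − $18,600 = $782,607.75
Corbett Unified SD: $782,607.75 × 0.0176 = $13,773.8964
City of Ashport: $782,607.75 × 0.0091 = $7,121.730525
Haverlea Township: $782,607.75 × 0.00663 = $5,188.6893825
Regional Park District: $782,607.75 × 0.00558 = $4,366.951245
Levies subtotal = $30,451.2675525
After credit = $30,451.2675525 − $664 = $29,787.2675525
Total = $29,787.2675525 + $958 = $30,745.2675525

$30,745.27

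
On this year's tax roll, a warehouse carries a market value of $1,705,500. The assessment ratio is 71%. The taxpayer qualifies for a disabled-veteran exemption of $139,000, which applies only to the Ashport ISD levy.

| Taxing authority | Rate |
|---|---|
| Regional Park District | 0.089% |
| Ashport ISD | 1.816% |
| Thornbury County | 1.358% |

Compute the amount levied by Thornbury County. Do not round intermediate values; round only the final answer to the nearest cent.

$16,444.09

Assessed value = $1,705,500 × 0.71 = $1,210,905
Thornbury County taxable value = $1,210,905 (exemption does not apply)
Thornbury County levy = $1,210,905 × 0.01358 = $16,444.0899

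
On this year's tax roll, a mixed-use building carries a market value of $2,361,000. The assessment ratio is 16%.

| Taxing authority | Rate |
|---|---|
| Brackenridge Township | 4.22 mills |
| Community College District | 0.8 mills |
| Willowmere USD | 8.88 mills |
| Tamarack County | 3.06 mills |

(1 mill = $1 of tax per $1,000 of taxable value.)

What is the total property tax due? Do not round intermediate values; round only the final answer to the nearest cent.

Assessed value = $2,361,000 × 0.16 = $377,760
Brackenridge Township: $377,760 × 0.00422 = $1,594.1472
Community College District: $377,760 × 0.0008 = $302.208
Willowmere USD: $377,760 × 0.00888 = $3,354.5088
Tamarack County: $377,760 × 0.00306 = $1,155.9456
Total = $1,594.1472 + $302.208 + $3,354.5088 + $1,155.9456 = $6,406.8096

$6,406.81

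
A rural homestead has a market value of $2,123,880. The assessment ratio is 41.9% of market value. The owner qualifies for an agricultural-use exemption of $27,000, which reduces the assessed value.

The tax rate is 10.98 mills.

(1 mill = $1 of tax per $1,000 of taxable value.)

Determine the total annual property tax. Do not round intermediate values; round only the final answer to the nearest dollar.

Assessed value = $2,123,880 × 0.419 = $889,905.72
Taxable value = $889,905.72 − $27,000 = $862,905.72
Tax = $862,905.72 × 0.01098 = $9,474.7048056

$9,475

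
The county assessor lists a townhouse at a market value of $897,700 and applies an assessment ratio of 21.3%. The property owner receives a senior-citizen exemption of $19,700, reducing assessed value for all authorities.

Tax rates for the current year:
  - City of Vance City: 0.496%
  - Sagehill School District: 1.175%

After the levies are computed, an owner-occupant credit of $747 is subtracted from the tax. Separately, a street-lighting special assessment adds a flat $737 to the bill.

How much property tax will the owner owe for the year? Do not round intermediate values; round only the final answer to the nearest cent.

$2,855.93

Assessed value = $897,700 × 0.213 = $191,210.1
Taxable value = $191,210.1 − $19,700 = $171,510.1
City of Vance City: $171,510.1 × 0.00496 = $850.690096
Sagehill School District: $171,510.1 × 0.01175 = $2,015.243675
Levies subtotal = $2,865.933771
After credit = $2,865.933771 − $747 = $2,118.933771
Total = $2,118.933771 + $737 = $2,855.933771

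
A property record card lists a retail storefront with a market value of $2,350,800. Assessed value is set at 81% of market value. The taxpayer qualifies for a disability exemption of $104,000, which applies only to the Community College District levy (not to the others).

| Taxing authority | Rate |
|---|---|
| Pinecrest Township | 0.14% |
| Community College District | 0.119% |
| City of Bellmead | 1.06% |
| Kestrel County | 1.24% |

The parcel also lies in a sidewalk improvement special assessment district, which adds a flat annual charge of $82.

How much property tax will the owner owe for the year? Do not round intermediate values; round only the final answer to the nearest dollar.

$48,685

Assessed value = $2,350,800 × 0.81 = $1,904,148
Pinecrest Township: $1,904,148 × 0.0014 = $2,665.8072
Community College District: ($1,904,148 − $104,000) × 0.00119 = $1,800,148 × 0.00119 = $2,142.17612
City of Bellmead: $1,904,148 × 0.0106 = $20,183.9688
Kestrel County: $1,904,148 × 0.0124 = $23,611.4352
Levies subtotal = $48,603.38732
Total = $48,603.38732 + $82 = $48,685.38732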